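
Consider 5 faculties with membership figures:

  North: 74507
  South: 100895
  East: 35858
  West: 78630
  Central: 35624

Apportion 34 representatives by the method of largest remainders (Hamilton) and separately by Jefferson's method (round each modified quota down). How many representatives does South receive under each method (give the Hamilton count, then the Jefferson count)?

10 and 11

Hamilton: North 8, South 10, East 4, West 8, Central 4.
Jefferson: North 8, South 11, East 4, West 8, Central 3.
South gets 10 under Hamilton and 11 under Jefferson.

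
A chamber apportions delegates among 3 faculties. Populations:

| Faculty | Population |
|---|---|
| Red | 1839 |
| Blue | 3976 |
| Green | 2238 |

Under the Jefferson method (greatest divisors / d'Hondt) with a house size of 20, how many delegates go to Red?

Standard divisor 8053/20 ≈ 402.65; standard quotas: Red 4.567, Blue 9.875, Green 5.558.
Rounding down gives 4, 9, 5 = 18 seats, so the divisor must be adjusted.
With modified divisor 370: modified quotas Red 4.970, Blue 10.746, Green 6.049.
Rounding down: Red 4, Blue 10, Green 6 (total 20).
Red receives 4.

4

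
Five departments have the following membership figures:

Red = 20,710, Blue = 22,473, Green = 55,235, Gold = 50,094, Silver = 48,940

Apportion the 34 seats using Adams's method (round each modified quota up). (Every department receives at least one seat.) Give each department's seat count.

Red=4; Blue=4; Green=9; Gold=9; Silver=8

Standard divisor 197452/34 ≈ 5807.412; standard quotas: Red 3.566, Blue 3.870, Green 9.511, Gold 8.626, Silver 8.427.
Rounding up gives 4, 4, 10, 9, 9 = 36 seats, so the divisor must be adjusted.
With modified divisor 6200: modified quotas Red 3.340, Blue 3.625, Green 8.909, Gold 8.080, Silver 7.894.
Rounding up: Red 4, Blue 4, Green 9, Gold 9, Silver 8 (total 34).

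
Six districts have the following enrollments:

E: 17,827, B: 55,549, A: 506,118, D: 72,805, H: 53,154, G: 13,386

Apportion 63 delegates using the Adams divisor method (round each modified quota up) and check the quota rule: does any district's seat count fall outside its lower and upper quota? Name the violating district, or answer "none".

Standard quotas: E 1.562, B 4.868, A 44.357, D 6.381, H 4.658, G 1.173.
Adams allocation: E 2, B 5, A 42, D 7, H 5, G 2.
A has quota 44.357 (lower 44, upper 45) but receives 42 — outside the quota interval.

A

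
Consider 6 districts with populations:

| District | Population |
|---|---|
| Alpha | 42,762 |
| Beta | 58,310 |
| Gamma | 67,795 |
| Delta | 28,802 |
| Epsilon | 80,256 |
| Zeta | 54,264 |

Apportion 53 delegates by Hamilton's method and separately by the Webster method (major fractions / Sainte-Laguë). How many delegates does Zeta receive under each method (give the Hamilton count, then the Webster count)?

9 and 8

Hamilton: Alpha 7, Beta 9, Gamma 11, Delta 4, Epsilon 13, Zeta 9.
Webster: Alpha 7, Beta 9, Gamma 11, Delta 5, Epsilon 13, Zeta 8.
Zeta gets 9 under Hamilton and 8 under Webster.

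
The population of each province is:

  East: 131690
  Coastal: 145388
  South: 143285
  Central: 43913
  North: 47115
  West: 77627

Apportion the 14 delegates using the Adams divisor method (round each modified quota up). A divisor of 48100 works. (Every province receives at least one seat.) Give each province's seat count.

East 3; Coastal 4; South 3; Central 1; North 1; West 2

With modified divisor 48100: modified quotas East 2.738, Coastal 3.023, South 2.979, Central 0.913, North 0.980, West 1.614.
Rounding up: East 3, Coastal 4, South 3, Central 1, North 1, West 2 (total 14).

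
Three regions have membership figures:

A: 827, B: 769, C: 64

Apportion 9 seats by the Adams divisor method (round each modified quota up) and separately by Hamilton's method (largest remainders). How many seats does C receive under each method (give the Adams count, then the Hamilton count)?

Adams: A 4, B 4, C 1.
Hamilton: A 5, B 4, C 0.
C gets 1 under Adams and 0 under Hamilton.

1 and 0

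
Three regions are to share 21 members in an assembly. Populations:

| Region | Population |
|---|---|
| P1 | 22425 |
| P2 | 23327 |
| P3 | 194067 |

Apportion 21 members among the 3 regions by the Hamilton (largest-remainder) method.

P1=2; P2=2; P3=17

The standard divisor is 239819/21 ≈ 11419.952.
Standard quotas: P1 1.9637, P2 2.0427, P3 16.9937.
Lower quotas: P1 1, P2 2, P3 16 (sum 19, leaving 2 seats).
Remainders in descending order: P3 0.9937, P1 0.9637, P2 0.0427.
Largest remainders: P3, P1 receive the extra seats.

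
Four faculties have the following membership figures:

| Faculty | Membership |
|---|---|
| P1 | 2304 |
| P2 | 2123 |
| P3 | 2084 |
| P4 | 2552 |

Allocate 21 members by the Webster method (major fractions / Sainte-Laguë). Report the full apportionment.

Standard divisor 9063/21 ≈ 431.571; standard quotas: P1 5.339, P2 4.919, P3 4.829, P4 5.913.
Rounding to the nearest integer gives P1 5, P2 5, P3 5, P4 6 — total 21, matching the house size, so no adjustment is needed.

P1 5; P2 5; P3 5; P4 6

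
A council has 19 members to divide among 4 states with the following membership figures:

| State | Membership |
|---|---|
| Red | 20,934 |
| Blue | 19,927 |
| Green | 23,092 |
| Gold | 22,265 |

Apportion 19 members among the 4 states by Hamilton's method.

Total 86218; standard divisor 86218/19 ≈ 4537.789.
Standard quotas: Red 4.6133, Blue 4.3913, Green 5.0888, Gold 4.9066.
Lower quotas: Red 4, Blue 4, Green 5, Gold 4 (sum 17, leaving 2 seats).
Remainders in descending order: Gold 0.9066, Red 0.6133, Blue 0.3913, Green 0.0888.
Largest remainders: Gold, Red receive the extra seats.

Red 5, Blue 4, Green 5, Gold 5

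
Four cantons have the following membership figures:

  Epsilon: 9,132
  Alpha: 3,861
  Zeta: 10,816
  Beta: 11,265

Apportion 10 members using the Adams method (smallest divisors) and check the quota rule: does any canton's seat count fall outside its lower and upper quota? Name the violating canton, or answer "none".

none

Standard quotas: Epsilon 2.604, Alpha 1.101, Zeta 3.084, Beta 3.212.
Adams allocation: Epsilon 3, Alpha 1, Zeta 3, Beta 3.
Every allocation lies between the lower and upper quota.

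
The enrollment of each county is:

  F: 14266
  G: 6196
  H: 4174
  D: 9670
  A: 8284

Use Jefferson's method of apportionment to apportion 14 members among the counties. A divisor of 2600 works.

F: 5, G: 2, H: 1, D: 3, A: 3

With modified divisor 2600: modified quotas F 5.487, G 2.383, H 1.605, D 3.719, A 3.186.
Rounding down: F 5, G 2, H 1, D 3, A 3 (total 14).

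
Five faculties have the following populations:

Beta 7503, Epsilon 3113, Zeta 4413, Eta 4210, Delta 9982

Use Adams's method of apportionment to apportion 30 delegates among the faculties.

Standard divisor 29221/30 ≈ 974.033; standard quotas: Beta 7.703, Epsilon 3.196, Zeta 4.531, Eta 4.322, Delta 10.248.
Rounding up gives 8, 4, 5, 5, 11 = 33 seats, so the divisor must be adjusted.
With modified divisor 1060: modified quotas Beta 7.078, Epsilon 2.937, Zeta 4.163, Eta 3.972, Delta 9.417.
Rounding up: Beta 8, Epsilon 3, Zeta 5, Eta 4, Delta 10 (total 30).

Beta: 8; Epsilon: 3; Zeta: 5; Eta: 4; Delta: 10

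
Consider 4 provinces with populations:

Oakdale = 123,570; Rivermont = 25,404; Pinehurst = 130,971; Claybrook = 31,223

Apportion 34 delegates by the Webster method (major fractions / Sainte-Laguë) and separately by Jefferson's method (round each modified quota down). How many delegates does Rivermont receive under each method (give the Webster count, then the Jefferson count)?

3 and 2

Webster: Oakdale 14, Rivermont 3, Pinehurst 14, Claybrook 3.
Jefferson: Oakdale 14, Rivermont 2, Pinehurst 15, Claybrook 3.
Rivermont gets 3 under Webster and 2 under Jefferson.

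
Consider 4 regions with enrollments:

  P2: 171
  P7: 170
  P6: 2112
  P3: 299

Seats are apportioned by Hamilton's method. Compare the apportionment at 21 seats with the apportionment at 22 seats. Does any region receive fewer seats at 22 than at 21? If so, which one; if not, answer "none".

At 21 seats: P2 2, P7 1, P6 16, P3 2.
At 22 seats: P2 1, P7 1, P6 17, P3 3.
P2 drops from 2 to 1.

P2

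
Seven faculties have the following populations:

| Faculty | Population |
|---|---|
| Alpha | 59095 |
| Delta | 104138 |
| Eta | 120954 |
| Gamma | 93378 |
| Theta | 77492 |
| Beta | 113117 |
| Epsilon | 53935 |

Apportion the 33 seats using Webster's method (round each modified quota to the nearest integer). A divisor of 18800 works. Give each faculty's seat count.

With modified divisor 18800: modified quotas Alpha 3.143, Delta 5.539, Eta 6.434, Gamma 4.967, Theta 4.122, Beta 6.017, Epsilon 2.869.
Rounding to the nearest integer: Alpha 3, Delta 6, Eta 6, Gamma 5, Theta 4, Beta 6, Epsilon 3 (total 33).

Alpha: 3, Delta: 6, Eta: 6, Gamma: 5, Theta: 4, Beta: 6, Epsilon: 3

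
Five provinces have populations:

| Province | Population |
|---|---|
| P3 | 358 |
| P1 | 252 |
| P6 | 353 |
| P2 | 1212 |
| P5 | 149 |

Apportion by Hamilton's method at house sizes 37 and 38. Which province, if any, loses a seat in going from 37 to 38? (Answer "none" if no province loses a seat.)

At 37 seats: P3 6, P1 4, P6 6, P2 19, P5 2.
At 38 seats: P3 6, P1 4, P6 6, P2 20, P5 2.
No province's allocation decreased.

none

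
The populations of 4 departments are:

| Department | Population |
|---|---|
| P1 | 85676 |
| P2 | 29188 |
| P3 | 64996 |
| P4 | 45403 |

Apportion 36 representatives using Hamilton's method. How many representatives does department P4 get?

Standard divisor: 225263 ÷ 36 ≈ 6257.306.
Standard quotas: P1 13.6922, P2 4.6646, P3 10.3872, P4 7.2560.
Lower quotas: P1 13, P2 4, P3 10, P4 7 (sum 34, leaving 2 seats).
Remainders in descending order: P1 0.6922, P2 0.6646, P3 0.3872, P4 0.2560.
Largest remainders: P1, P2 receive the extra seats.
P4 receives 7.

7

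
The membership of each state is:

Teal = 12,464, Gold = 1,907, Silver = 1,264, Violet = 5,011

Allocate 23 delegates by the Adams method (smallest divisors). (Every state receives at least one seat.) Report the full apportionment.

Teal: 13; Gold: 2; Silver: 2; Violet: 6

Standard divisor 20646/23 ≈ 897.652; standard quotas: Teal 13.885, Gold 2.124, Silver 1.408, Violet 5.582.
Rounding up gives 14, 3, 2, 6 = 25 seats, so the divisor must be adjusted.
With modified divisor 980: modified quotas Teal 12.718, Gold 1.946, Silver 1.290, Violet 5.113.
Rounding up: Teal 13, Gold 2, Silver 2, Violet 6 (total 23).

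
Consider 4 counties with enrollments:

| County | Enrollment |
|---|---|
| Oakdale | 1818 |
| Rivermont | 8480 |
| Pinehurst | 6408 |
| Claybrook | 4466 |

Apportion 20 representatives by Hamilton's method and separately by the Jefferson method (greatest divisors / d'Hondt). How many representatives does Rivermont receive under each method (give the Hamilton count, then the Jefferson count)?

8 and 9

Hamilton: Oakdale 2, Rivermont 8, Pinehurst 6, Claybrook 4.
Jefferson: Oakdale 1, Rivermont 9, Pinehurst 6, Claybrook 4.
Rivermont gets 8 under Hamilton and 9 under Jefferson.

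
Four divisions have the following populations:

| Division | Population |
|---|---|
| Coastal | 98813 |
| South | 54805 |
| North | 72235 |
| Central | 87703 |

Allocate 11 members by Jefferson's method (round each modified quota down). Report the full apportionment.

Coastal: 4, South: 2, North: 2, Central: 3

Standard divisor 313556/11 ≈ 28505.091; standard quotas: Coastal 3.467, South 1.923, North 2.534, Central 3.077.
Rounding down gives 3, 1, 2, 3 = 9 seats, so the divisor must be adjusted.
With modified divisor 24400: modified quotas Coastal 4.050, South 2.246, North 2.960, Central 3.594.
Rounding down: Coastal 4, South 2, North 2, Central 3 (total 11).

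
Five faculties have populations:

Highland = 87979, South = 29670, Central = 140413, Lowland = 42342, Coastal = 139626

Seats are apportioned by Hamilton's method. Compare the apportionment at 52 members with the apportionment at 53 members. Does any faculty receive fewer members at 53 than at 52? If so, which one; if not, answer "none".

At 52 seats: Highland 10, South 4, Central 17, Lowland 5, Coastal 16.
At 53 seats: Highland 11, South 3, Central 17, Lowland 5, Coastal 17.
South drops from 4 to 3.

South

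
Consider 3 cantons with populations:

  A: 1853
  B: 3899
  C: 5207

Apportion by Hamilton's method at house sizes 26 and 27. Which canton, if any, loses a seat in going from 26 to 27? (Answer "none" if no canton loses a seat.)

A

At 26 seats: A 5, B 9, C 12.
At 27 seats: A 4, B 10, C 13.
A drops from 5 to 4.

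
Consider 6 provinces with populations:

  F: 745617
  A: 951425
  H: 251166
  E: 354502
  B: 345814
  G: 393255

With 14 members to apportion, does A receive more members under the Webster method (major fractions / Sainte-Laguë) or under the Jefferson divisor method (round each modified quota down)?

Jefferson

Webster: F 3, A 4, H 1, E 2, B 2, G 2.
Jefferson: F 4, A 5, H 1, E 1, B 1, G 2.
A gets 4 under Webster and 5 under Jefferson.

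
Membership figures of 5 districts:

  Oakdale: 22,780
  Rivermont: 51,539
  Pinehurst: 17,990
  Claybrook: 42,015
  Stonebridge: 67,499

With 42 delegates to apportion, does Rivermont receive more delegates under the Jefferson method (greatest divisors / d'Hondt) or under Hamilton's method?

Jefferson: Oakdale 5, Rivermont 11, Pinehurst 3, Claybrook 9, Stonebridge 14.
Hamilton: Oakdale 5, Rivermont 10, Pinehurst 4, Claybrook 9, Stonebridge 14.
Rivermont gets 11 under Jefferson and 10 under Hamilton.

Jefferson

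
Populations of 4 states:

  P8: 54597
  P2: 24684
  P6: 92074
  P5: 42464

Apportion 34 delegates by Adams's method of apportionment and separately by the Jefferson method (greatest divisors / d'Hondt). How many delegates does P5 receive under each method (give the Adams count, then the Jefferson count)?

Adams: P8 9, P2 4, P6 14, P5 7.
Jefferson: P8 9, P2 4, P6 15, P5 6.
P5 gets 7 under Adams and 6 under Jefferson.

7 and 6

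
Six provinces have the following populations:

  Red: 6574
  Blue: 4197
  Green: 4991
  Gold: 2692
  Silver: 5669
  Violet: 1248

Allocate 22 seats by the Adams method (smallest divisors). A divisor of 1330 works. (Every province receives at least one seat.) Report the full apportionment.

With modified divisor 1330: modified quotas Red 4.943, Blue 3.156, Green 3.753, Gold 2.024, Silver 4.262, Violet 0.938.
Rounding up: Red 5, Blue 4, Green 4, Gold 3, Silver 5, Violet 1 (total 22).

Red: 5, Blue: 4, Green: 4, Gold: 3, Silver: 5, Violet: 1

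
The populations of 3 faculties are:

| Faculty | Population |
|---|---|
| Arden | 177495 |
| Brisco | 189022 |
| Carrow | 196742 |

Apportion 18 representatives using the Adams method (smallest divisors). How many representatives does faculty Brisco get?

6

Standard divisor 563259/18 ≈ 31292.167; standard quotas: Arden 5.672, Brisco 6.041, Carrow 6.287.
Rounding up gives 6, 7, 7 = 20 seats, so the divisor must be adjusted.
With modified divisor 34100: modified quotas Arden 5.205, Brisco 5.543, Carrow 5.770.
Rounding up: Arden 6, Brisco 6, Carrow 6 (total 18).
Brisco receives 6.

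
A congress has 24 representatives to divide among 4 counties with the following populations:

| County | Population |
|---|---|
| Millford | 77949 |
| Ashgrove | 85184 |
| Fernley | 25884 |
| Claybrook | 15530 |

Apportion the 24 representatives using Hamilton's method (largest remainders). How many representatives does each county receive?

Millford 9; Ashgrove 10; Fernley 3; Claybrook 2

The standard divisor is 204547/24 ≈ 8522.792.
Standard quotas: Millford 9.1459, Ashgrove 9.9948, Fernley 3.0370, Claybrook 1.8222.
Lower quotas: Millford 9, Ashgrove 9, Fernley 3, Claybrook 1 (sum 22, leaving 2 seats).
Remainders in descending order: Ashgrove 0.9948, Claybrook 0.8222, Millford 0.1459, Fernley 0.0370.
Largest remainders: Ashgrove, Claybrook receive the extra seats.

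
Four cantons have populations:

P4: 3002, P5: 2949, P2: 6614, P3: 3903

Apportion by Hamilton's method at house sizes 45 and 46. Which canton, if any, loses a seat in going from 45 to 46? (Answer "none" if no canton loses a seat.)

none

At 45 seats: P4 8, P5 8, P2 18, P3 11.
At 46 seats: P4 8, P5 8, P2 19, P3 11.
No canton's allocation decreased.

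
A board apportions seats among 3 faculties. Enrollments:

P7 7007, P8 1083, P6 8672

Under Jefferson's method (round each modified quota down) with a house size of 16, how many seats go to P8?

1

Standard divisor 16762/16 ≈ 1047.625; standard quotas: P7 6.688, P8 1.034, P6 8.278.
Rounding down gives 6, 1, 8 = 15 seats, so the divisor must be adjusted.
With modified divisor 980: modified quotas P7 7.150, P8 1.105, P6 8.849.
Rounding down: P7 7, P8 1, P6 8 (total 16).
P8 receives 1.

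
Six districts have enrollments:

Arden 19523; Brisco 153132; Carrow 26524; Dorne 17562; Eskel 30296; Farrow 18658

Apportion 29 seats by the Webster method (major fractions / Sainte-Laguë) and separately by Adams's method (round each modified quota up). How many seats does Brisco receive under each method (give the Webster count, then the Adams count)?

Webster: Arden 2, Brisco 17, Carrow 3, Dorne 2, Eskel 3, Farrow 2.
Adams: Arden 2, Brisco 16, Carrow 3, Dorne 2, Eskel 4, Farrow 2.
Brisco gets 17 under Webster and 16 under Adams.

17 and 16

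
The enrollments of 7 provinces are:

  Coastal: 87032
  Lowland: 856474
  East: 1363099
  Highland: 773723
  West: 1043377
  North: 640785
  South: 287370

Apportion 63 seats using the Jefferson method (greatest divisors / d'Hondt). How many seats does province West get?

Standard divisor 5051860/63 ≈ 80188.254; standard quotas: Coastal 1.085, Lowland 10.681, East 16.999, Highland 9.649, West 13.012, North 7.991, South 3.584.
Rounding down gives 1, 10, 16, 9, 13, 7, 3 = 59 seats, so the divisor must be adjusted.
With modified divisor 76600: modified quotas Coastal 1.136, Lowland 11.181, East 17.795, Highland 10.101, West 13.621, North 8.365, South 3.752.
Rounding down: Coastal 1, Lowland 11, East 17, Highland 10, West 13, North 8, South 3 (total 63).
West receives 13.

13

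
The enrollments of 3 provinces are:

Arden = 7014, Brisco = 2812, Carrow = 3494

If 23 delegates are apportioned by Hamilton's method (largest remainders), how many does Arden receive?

Standard divisor: 13320 ÷ 23 ≈ 579.13.
Standard quotas: Arden 12.1113, Brisco 4.8556, Carrow 6.0332.
Lower quotas: Arden 12, Brisco 4, Carrow 6 (sum 22, leaving 1 seat).
Remainders in descending order: Brisco 0.8556, Arden 0.1113, Carrow 0.0332.
Largest remainder: Brisco receives the extra seat.
Arden receives 12.

12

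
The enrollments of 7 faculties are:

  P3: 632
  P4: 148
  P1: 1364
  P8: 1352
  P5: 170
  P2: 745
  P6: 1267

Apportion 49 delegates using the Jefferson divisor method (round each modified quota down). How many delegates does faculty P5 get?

1

Standard divisor 5678/49 ≈ 115.878; standard quotas: P3 5.454, P4 1.277, P1 11.771, P8 11.667, P5 1.467, P2 6.429, P6 10.934.
Rounding down gives 5, 1, 11, 11, 1, 6, 10 = 45 seats, so the divisor must be adjusted.
With modified divisor 106: modified quotas P3 5.962, P4 1.396, P1 12.868, P8 12.755, P5 1.604, P2 7.028, P6 11.953.
Rounding down: P3 5, P4 1, P1 12, P8 12, P5 1, P2 7, P6 11 (total 49).
P5 receives 1.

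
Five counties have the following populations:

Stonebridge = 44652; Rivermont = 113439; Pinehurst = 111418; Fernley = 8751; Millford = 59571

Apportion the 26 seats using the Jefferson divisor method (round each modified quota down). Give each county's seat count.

Stonebridge 3; Rivermont 9; Pinehurst 9; Fernley 0; Millford 5

Standard divisor 337831/26 ≈ 12993.5; standard quotas: Stonebridge 3.436, Rivermont 8.730, Pinehurst 8.575, Fernley 0.673, Millford 4.585.
Rounding down gives 3, 8, 8, 0, 4 = 23 seats, so the divisor must be adjusted.
With modified divisor 11600: modified quotas Stonebridge 3.849, Rivermont 9.779, Pinehurst 9.605, Fernley 0.754, Millford 5.135.
Rounding down: Stonebridge 3, Rivermont 9, Pinehurst 9, Fernley 0, Millford 5 (total 26).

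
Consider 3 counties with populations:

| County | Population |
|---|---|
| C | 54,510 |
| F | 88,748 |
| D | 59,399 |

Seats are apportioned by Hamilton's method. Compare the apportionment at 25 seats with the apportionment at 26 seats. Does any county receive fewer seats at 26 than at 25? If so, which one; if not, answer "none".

none

At 25 seats: C 7, F 11, D 7.
At 26 seats: C 7, F 11, D 8.
No county's allocation decreased.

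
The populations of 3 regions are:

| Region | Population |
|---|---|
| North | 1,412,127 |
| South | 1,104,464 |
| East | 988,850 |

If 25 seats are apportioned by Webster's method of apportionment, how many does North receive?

10

Standard divisor 3505441/25 ≈ 140217.64; standard quotas: North 10.071, South 7.877, East 7.052.
Rounding to the nearest integer gives North 10, South 8, East 7 — total 25, matching the house size, so no adjustment is needed.
North receives 10.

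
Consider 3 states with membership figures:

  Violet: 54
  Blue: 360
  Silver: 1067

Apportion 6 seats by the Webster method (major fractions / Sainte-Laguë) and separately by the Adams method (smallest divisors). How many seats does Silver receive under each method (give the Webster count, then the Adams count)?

Webster: Violet 0, Blue 2, Silver 4.
Adams: Violet 1, Blue 2, Silver 3.
Silver gets 4 under Webster and 3 under Adams.

4 and 3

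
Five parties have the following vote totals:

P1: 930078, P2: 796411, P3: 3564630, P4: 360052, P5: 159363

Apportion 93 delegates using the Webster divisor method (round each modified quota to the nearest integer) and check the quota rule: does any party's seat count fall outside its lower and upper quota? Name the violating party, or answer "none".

Standard quotas: P1 14.886, P2 12.747, P3 57.053, P4 5.763, P5 2.551.
Webster allocation: P1 15, P2 13, P3 56, P4 6, P5 3.
P3 has quota 57.053 (lower 57, upper 58) but receives 56 — outside the quota interval.

P3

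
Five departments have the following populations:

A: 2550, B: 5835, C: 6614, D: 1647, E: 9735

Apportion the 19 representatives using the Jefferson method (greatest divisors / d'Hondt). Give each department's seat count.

A=2; B=4; C=5; D=1; E=7

Standard divisor 26381/19 ≈ 1388.474; standard quotas: A 1.837, B 4.202, C 4.764, D 1.186, E 7.011.
Rounding down gives 1, 4, 4, 1, 7 = 17 seats, so the divisor must be adjusted.
With modified divisor 1250: modified quotas A 2.040, B 4.668, C 5.291, D 1.318, E 7.788.
Rounding down: A 2, B 4, C 5, D 1, E 7 (total 19).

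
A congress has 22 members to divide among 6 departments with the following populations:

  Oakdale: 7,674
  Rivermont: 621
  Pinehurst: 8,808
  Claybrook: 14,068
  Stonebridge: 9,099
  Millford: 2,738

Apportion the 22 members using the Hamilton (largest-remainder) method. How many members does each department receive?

Oakdale: 4, Rivermont: 0, Pinehurst: 5, Claybrook: 7, Stonebridge: 5, Millford: 1

The standard divisor is 43008/22 ≈ 1954.909.
Standard quotas: Oakdale 3.9255, Rivermont 0.3177, Pinehurst 4.5056, Claybrook 7.1962, Stonebridge 4.6544, Millford 1.4006.
Lower quotas: Oakdale 3, Rivermont 0, Pinehurst 4, Claybrook 7, Stonebridge 4, Millford 1 (sum 19, leaving 3 seats).
Remainders in descending order: Oakdale 0.9255, Stonebridge 0.6544, Pinehurst 0.5056, Millford 0.4006, Rivermont 0.3177, Claybrook 0.1962.
The surplus seats go to Oakdale, Stonebridge, Pinehurst.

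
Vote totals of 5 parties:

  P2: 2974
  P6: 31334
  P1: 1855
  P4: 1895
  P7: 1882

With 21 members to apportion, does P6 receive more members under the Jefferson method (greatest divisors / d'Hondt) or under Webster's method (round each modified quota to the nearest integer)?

Jefferson

Jefferson: P2 1, P6 17, P1 1, P4 1, P7 1.
Webster: P2 2, P6 16, P1 1, P4 1, P7 1.
P6 gets 17 under Jefferson and 16 under Webster.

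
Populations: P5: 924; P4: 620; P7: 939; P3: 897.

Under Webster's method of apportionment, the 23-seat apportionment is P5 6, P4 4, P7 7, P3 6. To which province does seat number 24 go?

Priority for the next seat is population ÷ (current seats + 0.5).
Priorities: P5 142.154, P4 137.778, P7 125.200, P3 138.000.
Highest priority: P5.

P5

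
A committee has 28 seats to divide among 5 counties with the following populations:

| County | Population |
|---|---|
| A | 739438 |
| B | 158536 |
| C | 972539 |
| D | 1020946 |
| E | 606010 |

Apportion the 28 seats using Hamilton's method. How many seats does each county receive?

A 6, B 1, C 8, D 8, E 5

The standard divisor is 3497469/28 ≈ 124909.607.
Standard quotas: A 5.9198, B 1.2692, C 7.7859, D 8.1735, E 4.8516.
Lower quotas: A 5, B 1, C 7, D 8, E 4 (sum 25, leaving 3 seats).
Remainders in descending order: A 0.9198, E 0.8516, C 0.7859, B 0.2692, D 0.1735.
The surplus seats go to A, E, C.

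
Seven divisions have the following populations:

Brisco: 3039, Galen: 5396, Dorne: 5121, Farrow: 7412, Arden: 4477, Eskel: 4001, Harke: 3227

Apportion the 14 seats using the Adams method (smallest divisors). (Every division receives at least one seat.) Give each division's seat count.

Standard divisor 32673/14 ≈ 2333.786; standard quotas: Brisco 1.302, Galen 2.312, Dorne 2.194, Farrow 3.176, Arden 1.918, Eskel 1.714, Harke 1.383.
Rounding up gives 2, 3, 3, 4, 2, 2, 2 = 18 seats, so the divisor must be adjusted.
With modified divisor 3130: modified quotas Brisco 0.971, Galen 1.724, Dorne 1.636, Farrow 2.368, Arden 1.430, Eskel 1.278, Harke 1.031.
Rounding up: Brisco 1, Galen 2, Dorne 2, Farrow 3, Arden 2, Eskel 2, Harke 2 (total 14).

Brisco: 1, Galen: 2, Dorne: 2, Farrow: 3, Arden: 2, Eskel: 2, Harke: 2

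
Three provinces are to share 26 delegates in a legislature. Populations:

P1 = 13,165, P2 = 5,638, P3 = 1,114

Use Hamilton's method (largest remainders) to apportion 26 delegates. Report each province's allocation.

The standard divisor is 19917/26 ≈ 766.038.
Standard quotas: P1 17.1858, P2 7.3599, P3 1.4542.
Lower quotas: P1 17, P2 7, P3 1 (sum 25, leaving 1 seat).
Remainders in descending order: P3 0.4542, P2 0.3599, P1 0.1858.
Largest remainder: P3 receives the extra seat.

P1=17, P2=7, P3=2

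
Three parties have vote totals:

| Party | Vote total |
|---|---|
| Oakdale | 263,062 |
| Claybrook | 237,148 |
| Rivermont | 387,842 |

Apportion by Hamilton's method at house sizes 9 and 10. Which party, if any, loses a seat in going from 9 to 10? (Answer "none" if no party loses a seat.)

none

At 9 seats: Oakdale 3, Claybrook 2, Rivermont 4.
At 10 seats: Oakdale 3, Claybrook 3, Rivermont 4.
No party's allocation decreased.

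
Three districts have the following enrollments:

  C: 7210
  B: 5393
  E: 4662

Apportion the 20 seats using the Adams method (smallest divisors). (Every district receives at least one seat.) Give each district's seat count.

C 8; B 6; E 6

Standard divisor 17265/20 ≈ 863.25; standard quotas: C 8.352, B 6.247, E 5.401.
Rounding up gives 9, 7, 6 = 22 seats, so the divisor must be adjusted.
With modified divisor 920: modified quotas C 7.837, B 5.862, E 5.067.
Rounding up: C 8, B 6, E 6 (total 20).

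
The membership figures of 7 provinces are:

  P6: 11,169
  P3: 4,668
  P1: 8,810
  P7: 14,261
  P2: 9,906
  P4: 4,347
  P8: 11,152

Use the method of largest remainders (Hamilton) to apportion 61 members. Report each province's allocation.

P6 11, P3 4, P1 8, P7 14, P2 9, P4 4, P8 11

Total 64313; standard divisor 64313/61 ≈ 1054.311.
Standard quotas: P6 10.5936, P3 4.4275, P1 8.3562, P7 13.5264, P2 9.3957, P4 4.1231, P8 10.5775.
Lower quotas: P6 10, P3 4, P1 8, P7 13, P2 9, P4 4, P8 10 (sum 58, leaving 3 seats).
Remainders in descending order: P6 0.5936, P8 0.5775, P7 0.5264, P3 0.4275, P2 0.3957, P1 0.3562, P4 0.1231.
The surplus seats go to P6, P8, P7.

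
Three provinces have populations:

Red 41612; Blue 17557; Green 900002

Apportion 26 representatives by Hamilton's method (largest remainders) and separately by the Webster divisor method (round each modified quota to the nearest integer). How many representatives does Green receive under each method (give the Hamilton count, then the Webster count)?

Hamilton: Red 1, Blue 1, Green 24.
Webster: Red 1, Blue 0, Green 25.
Green gets 24 under Hamilton and 25 under Webster.

24 and 25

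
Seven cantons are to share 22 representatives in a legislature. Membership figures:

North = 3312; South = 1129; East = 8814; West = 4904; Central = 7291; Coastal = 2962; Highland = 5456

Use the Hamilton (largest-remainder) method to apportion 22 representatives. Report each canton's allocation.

The standard divisor is 33868/22 ≈ 1539.455.
Standard quotas: North 2.1514, South 0.7334, East 5.7254, West 3.1855, Central 4.7361, Coastal 1.9241, Highland 3.5441.
Lower quotas: North 2, South 0, East 5, West 3, Central 4, Coastal 1, Highland 3 (sum 18, leaving 4 seats).
Remainders in descending order: Coastal 0.9241, Central 0.7361, South 0.7334, East 0.7254, Highland 0.5441, West 0.1855, North 0.1514.
Largest remainders: Coastal, Central, South, East receive the extra seats.

North: 2; South: 1; East: 6; West: 3; Central: 5; Coastal: 2; Highland: 3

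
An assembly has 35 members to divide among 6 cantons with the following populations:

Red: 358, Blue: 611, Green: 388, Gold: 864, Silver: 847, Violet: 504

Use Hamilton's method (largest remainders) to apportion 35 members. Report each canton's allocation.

Red=4, Blue=6, Green=4, Gold=8, Silver=8, Violet=5

The standard divisor is 3572/35 ≈ 102.057.
Standard quotas: Red 3.508, Blue 5.987, Green 3.802, Gold 8.466, Silver 8.299, Violet 4.938.
Lower quotas: Red 3, Blue 5, Green 3, Gold 8, Silver 8, Violet 4 (sum 31, leaving 4 seats).
Remainders in descending order: Blue 0.987, Violet 0.938, Green 0.802, Red 0.508, Gold 0.466, Silver 0.299.
The surplus seats go to Blue, Violet, Green, Red.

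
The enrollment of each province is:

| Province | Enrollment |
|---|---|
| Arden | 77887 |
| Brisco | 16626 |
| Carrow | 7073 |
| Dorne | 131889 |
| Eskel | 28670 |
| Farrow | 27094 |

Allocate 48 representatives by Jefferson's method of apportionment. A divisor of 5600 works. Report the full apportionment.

Arden=13; Brisco=2; Carrow=1; Dorne=23; Eskel=5; Farrow=4

With modified divisor 5600: modified quotas Arden 13.908, Brisco 2.969, Carrow 1.263, Dorne 23.552, Eskel 5.120, Farrow 4.838.
Rounding down: Arden 13, Brisco 2, Carrow 1, Dorne 23, Eskel 5, Farrow 4 (total 48).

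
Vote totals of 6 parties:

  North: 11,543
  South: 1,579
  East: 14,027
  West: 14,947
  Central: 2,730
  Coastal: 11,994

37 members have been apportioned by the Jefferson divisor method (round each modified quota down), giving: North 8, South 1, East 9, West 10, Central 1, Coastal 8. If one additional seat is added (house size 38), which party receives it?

Priority for the next seat is population ÷ (current seats + 1).
Priorities: North 1282.556, South 789.500, East 1402.700, West 1358.818, Central 1365.000, Coastal 1332.667.
Highest priority: East.

East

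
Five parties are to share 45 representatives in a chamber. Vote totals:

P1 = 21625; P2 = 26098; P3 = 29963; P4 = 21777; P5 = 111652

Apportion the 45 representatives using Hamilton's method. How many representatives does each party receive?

P1 5; P2 5; P3 6; P4 5; P5 24

The standard divisor is 211115/45 ≈ 4691.444.
Standard quotas: P1 4.6095, P2 5.5629, P3 6.3867, P4 4.6419, P5 23.7991.
Lower quotas: P1 4, P2 5, P3 6, P4 4, P5 23 (sum 42, leaving 3 seats).
Remainders in descending order: P5 0.7991, P4 0.6419, P1 0.6095, P2 0.5629, P3 0.3867.
Largest remainders: P5, P4, P1 receive the extra seats.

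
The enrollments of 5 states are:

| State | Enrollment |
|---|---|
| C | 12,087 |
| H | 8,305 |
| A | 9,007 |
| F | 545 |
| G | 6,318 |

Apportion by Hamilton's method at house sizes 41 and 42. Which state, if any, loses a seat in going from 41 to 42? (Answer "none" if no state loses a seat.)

none

At 41 seats: C 14, H 9, A 10, F 1, G 7.
At 42 seats: C 14, H 10, A 10, F 1, G 7.
No state's allocation decreased.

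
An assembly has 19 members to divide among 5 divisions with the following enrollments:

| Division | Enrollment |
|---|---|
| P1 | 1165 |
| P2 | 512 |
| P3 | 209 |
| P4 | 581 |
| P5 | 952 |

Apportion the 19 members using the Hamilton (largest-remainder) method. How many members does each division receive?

Standard divisor: 3419 ÷ 19 ≈ 179.947.
Standard quotas: P1 6.474, P2 2.845, P3 1.161, P4 3.229, P5 5.290.
Lower quotas: P1 6, P2 2, P3 1, P4 3, P5 5 (sum 17, leaving 2 seats).
Remainders in descending order: P2 0.845, P1 0.474, P5 0.290, P4 0.229, P3 0.161.
The surplus seats go to P2, P1.

P1=7, P2=3, P3=1, P4=3, P5=5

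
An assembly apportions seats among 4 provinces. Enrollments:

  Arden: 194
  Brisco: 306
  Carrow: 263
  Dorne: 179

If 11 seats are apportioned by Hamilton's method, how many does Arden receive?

2

The standard divisor is 942/11 ≈ 85.636.
Standard quotas: Arden 2.265, Brisco 3.573, Carrow 3.071, Dorne 2.090.
Lower quotas: Arden 2, Brisco 3, Carrow 3, Dorne 2 (sum 10, leaving 1 seat).
Remainders in descending order: Brisco 0.573, Arden 0.265, Dorne 0.090, Carrow 0.071.
Largest remainder: Brisco receives the extra seat.
Arden receives 2.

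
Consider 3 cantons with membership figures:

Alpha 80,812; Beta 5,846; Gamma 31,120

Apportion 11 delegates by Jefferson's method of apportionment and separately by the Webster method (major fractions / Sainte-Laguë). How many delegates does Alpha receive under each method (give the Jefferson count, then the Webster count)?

Jefferson: Alpha 8, Beta 0, Gamma 3.
Webster: Alpha 7, Beta 1, Gamma 3.
Alpha gets 8 under Jefferson and 7 under Webster.

8 and 7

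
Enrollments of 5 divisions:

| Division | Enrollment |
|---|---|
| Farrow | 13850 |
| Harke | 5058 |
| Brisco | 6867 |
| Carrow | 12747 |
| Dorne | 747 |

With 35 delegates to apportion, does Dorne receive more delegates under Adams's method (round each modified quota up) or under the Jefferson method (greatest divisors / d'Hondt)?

Adams

Adams: Farrow 12, Harke 5, Brisco 6, Carrow 11, Dorne 1.
Jefferson: Farrow 13, Harke 4, Brisco 6, Carrow 12, Dorne 0.
Dorne gets 1 under Adams and 0 under Jefferson.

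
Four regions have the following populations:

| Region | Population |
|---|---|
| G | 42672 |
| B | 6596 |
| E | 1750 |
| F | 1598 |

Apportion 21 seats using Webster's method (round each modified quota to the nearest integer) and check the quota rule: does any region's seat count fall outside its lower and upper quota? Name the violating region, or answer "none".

Standard quotas: G 17.031, B 2.633, E 0.698, F 0.638.
Webster allocation: G 16, B 3, E 1, F 1.
G has quota 17.031 (lower 17, upper 18) but receives 16 — outside the quota interval.

G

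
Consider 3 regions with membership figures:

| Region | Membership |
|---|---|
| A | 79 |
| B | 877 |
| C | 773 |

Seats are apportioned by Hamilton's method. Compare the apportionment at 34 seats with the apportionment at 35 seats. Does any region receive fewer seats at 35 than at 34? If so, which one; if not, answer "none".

At 34 seats: A 2, B 17, C 15.
At 35 seats: A 1, B 18, C 16.
A drops from 2 to 1.

A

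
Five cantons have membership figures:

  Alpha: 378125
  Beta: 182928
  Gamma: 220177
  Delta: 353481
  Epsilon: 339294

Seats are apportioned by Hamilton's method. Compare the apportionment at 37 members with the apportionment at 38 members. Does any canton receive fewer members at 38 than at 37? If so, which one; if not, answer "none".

At 37 seats: Alpha 9, Beta 5, Gamma 6, Delta 9, Epsilon 8.
At 38 seats: Alpha 10, Beta 5, Gamma 5, Delta 9, Epsilon 9.
Gamma drops from 6 to 5.

Gamma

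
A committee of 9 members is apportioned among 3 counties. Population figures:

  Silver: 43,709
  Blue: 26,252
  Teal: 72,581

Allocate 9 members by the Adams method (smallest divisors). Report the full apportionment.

Silver=3; Blue=2; Teal=4

Standard divisor 142542/9 ≈ 15838; standard quotas: Silver 2.760, Blue 1.658, Teal 4.583.
Rounding up gives 3, 2, 5 = 10 seats, so the divisor must be adjusted.
With modified divisor 20000: modified quotas Silver 2.185, Blue 1.313, Teal 3.629.
Rounding up: Silver 3, Blue 2, Teal 4 (total 9).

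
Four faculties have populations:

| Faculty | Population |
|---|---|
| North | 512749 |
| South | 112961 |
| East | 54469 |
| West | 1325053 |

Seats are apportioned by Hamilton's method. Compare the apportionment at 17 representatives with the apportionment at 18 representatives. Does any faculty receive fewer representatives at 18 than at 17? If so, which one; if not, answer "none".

At 17 seats: North 4, South 1, East 1, West 11.
At 18 seats: North 5, South 1, East 0, West 12.
East drops from 1 to 0.

East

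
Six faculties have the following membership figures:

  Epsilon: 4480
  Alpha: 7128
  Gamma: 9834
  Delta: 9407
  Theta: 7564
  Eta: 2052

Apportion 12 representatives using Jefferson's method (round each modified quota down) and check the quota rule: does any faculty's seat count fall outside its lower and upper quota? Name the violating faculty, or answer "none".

none

Standard quotas: Epsilon 1.329, Alpha 2.114, Gamma 2.916, Delta 2.790, Theta 2.243, Eta 0.609.
Jefferson allocation: Epsilon 1, Alpha 2, Gamma 3, Delta 3, Theta 3, Eta 0.
Every allocation lies between the lower and upper quota.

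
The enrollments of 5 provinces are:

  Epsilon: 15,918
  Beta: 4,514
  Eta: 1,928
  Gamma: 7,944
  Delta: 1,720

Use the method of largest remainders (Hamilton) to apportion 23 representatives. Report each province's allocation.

Epsilon: 12, Beta: 3, Eta: 1, Gamma: 6, Delta: 1

Total 32024; standard divisor 32024/23 ≈ 1392.348.
Standard quotas: Epsilon 11.4325, Beta 3.2420, Eta 1.3847, Gamma 5.7055, Delta 1.2353.
Lower quotas: Epsilon 11, Beta 3, Eta 1, Gamma 5, Delta 1 (sum 21, leaving 2 seats).
Remainders in descending order: Gamma 0.7055, Epsilon 0.4325, Eta 0.3847, Beta 0.2420, Delta 0.2353.
Largest remainders: Gamma, Epsilon receive the extra seats.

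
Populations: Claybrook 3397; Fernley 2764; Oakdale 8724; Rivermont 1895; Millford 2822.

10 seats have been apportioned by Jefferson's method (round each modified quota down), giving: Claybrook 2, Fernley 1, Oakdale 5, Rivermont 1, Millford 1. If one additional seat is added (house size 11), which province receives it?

Oakdale

Priority for the next seat is population ÷ (current seats + 1).
Priorities: Claybrook 1132.333, Fernley 1382.000, Oakdale 1454.000, Rivermont 947.500, Millford 1411.000.
Highest priority: Oakdale.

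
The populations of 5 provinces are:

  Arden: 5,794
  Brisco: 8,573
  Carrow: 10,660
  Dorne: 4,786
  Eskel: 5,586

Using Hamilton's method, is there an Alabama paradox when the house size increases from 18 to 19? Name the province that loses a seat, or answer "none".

At 18 seats: Arden 3, Brisco 4, Carrow 5, Dorne 3, Eskel 3.
At 19 seats: Arden 3, Brisco 5, Carrow 6, Dorne 2, Eskel 3.
Dorne drops from 3 to 2.

Dorne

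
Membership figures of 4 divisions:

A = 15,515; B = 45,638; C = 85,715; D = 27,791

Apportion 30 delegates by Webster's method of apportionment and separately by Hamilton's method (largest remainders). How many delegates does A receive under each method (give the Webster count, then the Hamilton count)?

Webster: A 3, B 8, C 14, D 5.
Hamilton: A 2, B 8, C 15, D 5.
A gets 3 under Webster and 2 under Hamilton.

3 and 2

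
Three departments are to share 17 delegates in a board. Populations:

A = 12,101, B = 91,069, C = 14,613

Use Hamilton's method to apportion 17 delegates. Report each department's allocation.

The standard divisor is 117783/17 ≈ 6928.412.
Standard quotas: A 1.7466, B 13.1443, C 2.1091.
Lower quotas: A 1, B 13, C 2 (sum 16, leaving 1 seat).
Remainders in descending order: A 0.7466, B 0.1443, C 0.1091.
Largest remainder: A receives the extra seat.

A=2; B=13; C=2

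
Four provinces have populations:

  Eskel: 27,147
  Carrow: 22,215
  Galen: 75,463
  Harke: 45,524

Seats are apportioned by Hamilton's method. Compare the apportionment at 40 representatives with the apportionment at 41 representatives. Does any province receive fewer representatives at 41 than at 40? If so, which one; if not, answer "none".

none

At 40 seats: Eskel 6, Carrow 5, Galen 18, Harke 11.
At 41 seats: Eskel 7, Carrow 5, Galen 18, Harke 11.
No province's allocation decreased.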